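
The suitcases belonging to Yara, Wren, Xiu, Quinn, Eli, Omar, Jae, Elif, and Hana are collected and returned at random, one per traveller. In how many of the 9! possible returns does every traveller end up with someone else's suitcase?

133496

Count assignments avoiding every fixed point. For any j of the 9 travellers fixed to their own suitcase, the other 9−j can be arranged in (9−j)! ways.
By inclusion–exclusion this is Σ_{j=0}^{9} (−1)^j C(9,j)·(9−j)!.
Computing: 362880 − 362880 + 181440 − 60480 + 15120 − 3024 + 504 − 72 + 9 − 1 = 133496.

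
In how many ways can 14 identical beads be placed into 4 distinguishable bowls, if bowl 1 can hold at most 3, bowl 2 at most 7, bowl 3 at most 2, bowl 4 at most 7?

Ignoring the caps, the number of non-negative solutions to x_1+…+x_4 = 14 is C(17,3) = 680.
Subtract solutions that violate a single cap (substitute x_i' = x_i − (cap_i+1)): x_1 ≥ 4 gives C(13,3) = 286; x_2 ≥ 8 gives C(9,3) = 84; x_3 ≥ 3 gives C(14,3) = 364; x_4 ≥ 8 gives C(9,3) = 84. Together 818.
Add back pairs where two caps are both exceeded: 10 + 120 + 10 + 20 + 0 + 20 = 180.
By inclusion–exclusion the count is 680 − 818 + 180 = 42.

42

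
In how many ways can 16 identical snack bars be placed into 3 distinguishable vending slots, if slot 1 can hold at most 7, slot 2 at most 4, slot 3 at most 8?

10

Without the upper bounds there are C(18,2) = 153 ways to split 16 among 3 vending slots.
Subtract solutions that violate a single cap (substitute x_i' = x_i − (cap_i+1)): x_1 ≥ 8 gives C(10,2) = 45; x_2 ≥ 5 gives C(13,2) = 78; x_3 ≥ 9 gives C(9,2) = 36. Together 159.
Add back pairs where two caps are both exceeded: 10 + 0 + 6 = 16.
By inclusion–exclusion the count is 153 − 159 + 16 = 10.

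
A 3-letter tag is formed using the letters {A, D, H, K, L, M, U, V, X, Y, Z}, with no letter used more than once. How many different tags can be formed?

990

This is a permutation of 3 out of 11: P(11,3) = 11!/8!.
That product is 11 × 10 × 9 = 990.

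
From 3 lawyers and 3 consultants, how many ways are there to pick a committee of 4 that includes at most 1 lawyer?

3

Split by how many lawyers are chosen (0 through 1).
Sum: C(3,0)·C(3,4) + C(3,1)·C(3,3) = 0 + 3 = 3.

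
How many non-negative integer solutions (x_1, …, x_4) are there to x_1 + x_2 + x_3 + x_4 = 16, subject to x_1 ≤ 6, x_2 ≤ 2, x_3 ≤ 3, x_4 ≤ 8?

By stars and bars, unrestricted non-negative solutions to x_1+…+x_4 = 16 number C(16+3,3) = 969.
Subtract solutions that violate a single cap (substitute x_i' = x_i − (cap_i+1)): x_1 ≥ 7 gives C(12,3) = 220; x_2 ≥ 3 gives C(16,3) = 560; x_3 ≥ 4 gives C(15,3) = 455; x_4 ≥ 9 gives C(10,3) = 120. Together 1355.
Add back pairs where two caps are both exceeded: 84 + 56 + 1 + 220 + 35 + 20 = 416.
Subtract triples: 10 + 0 + 0 + 1 = 11.
By inclusion–exclusion the count is 969 − 1355 + 416 − 11 = 19.

19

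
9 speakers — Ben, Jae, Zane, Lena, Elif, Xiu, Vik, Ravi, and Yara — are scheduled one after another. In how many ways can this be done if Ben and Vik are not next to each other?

282240

Of the 9! = 362880 arrangements, those with Ben and Vik adjacent number 2 × 8! = 80640 (treat the pair as a block with 2 internal orders).
Complementary counting: 362880 − 80640 = 282240.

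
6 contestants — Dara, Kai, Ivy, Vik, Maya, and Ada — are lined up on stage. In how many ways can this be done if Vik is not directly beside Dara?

480

Of the 6! = 720 arrangements, those with Vik and Dara adjacent number 2 × 5! = 240 (treat the pair as a block with 2 internal orders).
Complementary counting: 720 − 240 = 480.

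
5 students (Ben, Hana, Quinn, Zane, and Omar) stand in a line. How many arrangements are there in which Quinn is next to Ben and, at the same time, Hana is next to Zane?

Treat {Quinn,Ben} as one block (2 orders) and {Hana,Zane} as another (2 orders).
That leaves 3 units to arrange: 2 × 2 × 3! = 4 × 6 = 24.

24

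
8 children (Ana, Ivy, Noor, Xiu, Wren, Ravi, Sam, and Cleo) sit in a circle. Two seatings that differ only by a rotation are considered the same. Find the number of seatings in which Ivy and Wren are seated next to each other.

Treat {Ivy, Wren} as one unit (2 internal orders) and seat the resulting 7 units around the table: (6)! circular arrangements.
So 2 × (6)! = 2 × 720 = 1440.

1440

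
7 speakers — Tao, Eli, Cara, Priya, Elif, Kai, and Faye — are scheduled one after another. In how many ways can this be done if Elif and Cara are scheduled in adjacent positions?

1440

Place the 5 others and the Elif-Cara pair as 6 objects in a line; the pair has 2 internal arrangements.
So the count is 2·(6)! = 1440.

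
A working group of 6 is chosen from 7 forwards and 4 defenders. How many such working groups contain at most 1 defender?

91

Split by how many defenders are chosen (0 through 1).
Sum: C(4,0)·C(7,6) + C(4,1)·C(7,5) = 7 + 84 = 91.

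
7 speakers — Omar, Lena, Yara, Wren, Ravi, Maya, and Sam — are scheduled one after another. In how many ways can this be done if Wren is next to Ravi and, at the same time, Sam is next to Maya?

Treat {Wren,Ravi} as one block (2 orders) and {Sam,Maya} as another (2 orders).
That leaves 5 units to arrange: 2 × 2 × 5! = 4 × 120 = 480.

480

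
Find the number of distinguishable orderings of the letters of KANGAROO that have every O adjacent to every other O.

2520

Treat the 2 copies of O as a single block. The multiset to arrange is then {OO, A, A, G, K, N, R}, 7 items in all.
That gives (7)!/(2!) = 2520 arrangements.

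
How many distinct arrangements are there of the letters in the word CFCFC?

10

Letter multiplicities in CFCFC: C×3, F×2.
So there are 5! / (3!·2!) = 10 distinguishable arrangements.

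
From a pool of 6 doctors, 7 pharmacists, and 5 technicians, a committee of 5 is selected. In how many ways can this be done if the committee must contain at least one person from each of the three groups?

6055

Total 5-person selections from all 18: C(18,5) = 8568.
Selections missing a whole group: no doctors → C(12,5) = 792; no pharmacists → C(11,5) = 462; no technicians → C(13,5) = 1287.
Add back selections omitting two groups (i.e. drawn from a single group): C(6,5) + C(7,5) + C(5,5) = 28.
By inclusion–exclusion: 8568 − 2541 + 28 = 6055.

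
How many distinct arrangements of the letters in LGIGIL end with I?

Fix I in the last position and arrange the remaining 5 letters.
Those 5 letters have G appearing twice and L appearing twice, giving (5)!/(2!·2!) = 30.

30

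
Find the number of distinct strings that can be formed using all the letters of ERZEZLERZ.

5040

The 9 letters of ERZEZLERZ have repeats: E appearing 3 times, R appearing twice, and Z appearing 3 times.
Dividing 9! = 362880 by 3!·3!·2! = 72 for the repeated letters gives 5040.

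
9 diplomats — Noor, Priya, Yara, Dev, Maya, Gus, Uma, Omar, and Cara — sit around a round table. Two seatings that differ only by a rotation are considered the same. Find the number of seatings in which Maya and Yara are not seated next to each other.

30240

All circular seatings of 9 people number (8)! = 40320.
Seatings with Maya beside Yara: treat them as a block with 2 internal orders, giving 2 × (7)! = 10080.
Subtracting, 40320 − 10080 = 30240.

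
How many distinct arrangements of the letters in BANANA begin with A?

30

Fix A in the first position and arrange the remaining 5 letters.
Those 5 letters have A appearing twice and N appearing twice, giving (5)!/(2!·2!) = 30.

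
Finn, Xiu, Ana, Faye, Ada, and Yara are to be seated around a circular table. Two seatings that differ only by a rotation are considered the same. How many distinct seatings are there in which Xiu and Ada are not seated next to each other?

Without the restriction there are (5)! = 120 seatings.
Those with Xiu next to Ada: fuse the pair into one unit and seat 5 units around a circle — 2·(4)! = 48.
Subtracting, 120 − 48 = 72.

72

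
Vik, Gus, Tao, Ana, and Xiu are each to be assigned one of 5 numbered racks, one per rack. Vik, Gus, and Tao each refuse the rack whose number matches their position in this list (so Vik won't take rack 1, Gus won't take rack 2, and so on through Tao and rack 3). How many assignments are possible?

64

Let Aᵢ (for i ∈ {1, 2, 3}) be the placements that put person i in their forbidden rack. Any j of these fix j positions, leaving (5−j)! ways to fill the rest, and there are C(3,j) ways to pick which j.
By inclusion–exclusion, the number of valid placements is Σ_{j=0}^{3} (−1)^j C(3,j)·(5−j)!.
Computing: 120 − 72 + 18 − 2 = 64.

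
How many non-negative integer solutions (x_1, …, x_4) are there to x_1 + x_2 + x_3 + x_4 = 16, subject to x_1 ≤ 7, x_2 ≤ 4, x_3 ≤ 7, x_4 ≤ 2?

31

Without the upper bounds there are C(19,3) = 969 ways to split 16 among 4 variables.
Subtract solutions that violate a single cap (substitute x_i' = x_i − (cap_i+1)): x_1 ≥ 8 gives C(11,3) = 165; x_2 ≥ 5 gives C(14,3) = 364; x_3 ≥ 8 gives C(11,3) = 165; x_4 ≥ 3 gives C(16,3) = 560. Together 1254.
Add back pairs where two caps are both exceeded: 20 + 1 + 56 + 20 + 165 + 56 = 318.
Subtract triples: 0 + 1 + 0 + 1 = 2.
By inclusion–exclusion the count is 969 − 1254 + 318 − 2 = 31.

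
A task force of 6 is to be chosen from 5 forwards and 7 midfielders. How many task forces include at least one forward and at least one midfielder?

917

Unrestricted: C(12,6) = 924 ways to pick any 6 of the 12.
Subtract selections that omit an entire group: no forwards → C(7,6) = 7; no midfielders → C(5,6) = 0.
Both groups omitted at once is impossible, so 924 − 7 = 917.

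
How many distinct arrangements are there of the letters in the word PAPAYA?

PAPAYA has 6 letters with A appearing 3 times and P appearing twice.
The number of distinct arrangements is 6!/(3!·2!) = 720/12 = 60.

60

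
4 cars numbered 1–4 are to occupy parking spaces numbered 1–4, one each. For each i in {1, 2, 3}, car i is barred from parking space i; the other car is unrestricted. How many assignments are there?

11

Let Aᵢ (for i ∈ {1, 2, 3}) be the placements that put car i in its forbidden parking space. Any j of these fix j positions, leaving (4−j)! ways to fill the rest, and there are C(3,j) ways to pick which j.
By inclusion–exclusion, the number of valid placements is Σ_{j=0}^{3} (−1)^j C(3,j)·(4−j)!.
Computing: 24 − 18 + 6 − 1 = 11.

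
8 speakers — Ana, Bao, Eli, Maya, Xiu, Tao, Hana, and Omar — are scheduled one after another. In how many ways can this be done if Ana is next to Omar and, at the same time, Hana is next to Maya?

2880

Treat {Ana,Omar} as one block (2 orders) and {Hana,Maya} as another (2 orders).
That leaves 6 units to arrange: 2 × 2 × 6! = 4 × 720 = 2880.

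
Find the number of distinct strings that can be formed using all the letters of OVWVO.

30

Letter multiplicities in OVWVO: O×2, V×2, W×1.
Dividing 5! = 120 by 2!·2! = 4 for the repeated letters gives 30.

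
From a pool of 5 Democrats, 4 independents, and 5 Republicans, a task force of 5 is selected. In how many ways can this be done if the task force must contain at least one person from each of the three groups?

1500

With no constraint there are C(14,5) = 2002 possible selections.
Subtract selections that omit an entire group: no Democrats → C(9,5) = 126; no independents → C(10,5) = 252; no Republicans → C(9,5) = 126.
Add back selections omitting two groups (i.e. drawn from a single group): C(5,5) + C(4,5) + C(5,5) = 2.
By inclusion–exclusion: 2002 − 504 + 2 = 1500.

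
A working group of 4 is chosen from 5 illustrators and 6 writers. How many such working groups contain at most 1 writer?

65

Split by how many writers are chosen (0 through 1).
Sum: C(6,0)·C(5,4) + C(6,1)·C(5,3) = 5 + 60 = 65.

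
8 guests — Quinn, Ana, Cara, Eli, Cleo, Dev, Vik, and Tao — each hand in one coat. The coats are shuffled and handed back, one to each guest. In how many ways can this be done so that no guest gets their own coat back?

Count assignments avoiding every fixed point. For any j of the 8 guests fixed to their own coat, the other 8−j can be arranged in (8−j)! ways.
By inclusion–exclusion this is Σ_{j=0}^{8} (−1)^j C(8,j)·(8−j)!.
Computing: 40320 − 40320 + 20160 − 6720 + 1680 − 336 + 56 − 8 + 1 = 14833.

14833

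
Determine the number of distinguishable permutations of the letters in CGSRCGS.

CGSRCGS has 7 letters with C appearing twice, G appearing twice, and S appearing twice.
So there are 7! / (2!·2!·2!) = 630 distinguishable arrangements.

630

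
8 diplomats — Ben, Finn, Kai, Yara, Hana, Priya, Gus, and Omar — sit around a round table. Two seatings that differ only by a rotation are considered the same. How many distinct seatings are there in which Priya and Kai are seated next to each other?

Glue Priya and Kai into a block (2 internal orders). Seating 7 units around a circle gives (6)! arrangements.
So 2 × (6)! = 2 × 720 = 1440.

1440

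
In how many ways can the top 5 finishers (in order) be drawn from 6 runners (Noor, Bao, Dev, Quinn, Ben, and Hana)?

720

This is an ordered selection of 5 from 6: P(6,5).
That gives 6 × 5 × 4 × 3 × 2 = 720.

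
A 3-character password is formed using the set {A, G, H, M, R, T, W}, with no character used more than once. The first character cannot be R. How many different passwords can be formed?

180

The first character has 7−1 = 6 choices (anything except R).
The remaining 2 characters are filled from the other 6 symbols without repetition: 6 × 5 = 30.
Total: 6 × 30 = 180.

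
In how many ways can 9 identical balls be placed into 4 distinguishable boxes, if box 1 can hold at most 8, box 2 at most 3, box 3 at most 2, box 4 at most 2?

35

Without the upper bounds there are C(12,3) = 220 ways to split 9 among 4 boxes.
Subtract solutions that violate a single cap (substitute x_i' = x_i − (cap_i+1)): x_1 ≥ 9 gives C(3,3) = 1; x_2 ≥ 4 gives C(8,3) = 56; x_3 ≥ 3 gives C(9,3) = 84; x_4 ≥ 3 gives C(9,3) = 84. Together 225.
Add back pairs where two caps are both exceeded: 0 + 0 + 0 + 10 + 10 + 20 = 40.
By inclusion–exclusion the count is 220 − 225 + 40 = 35.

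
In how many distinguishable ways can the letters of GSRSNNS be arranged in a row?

420

The 7 letters of GSRSNNS have repeats: N appearing twice and S appearing 3 times.
Dividing 7! = 5040 by 3!·2! = 12 for the repeated letters gives 420.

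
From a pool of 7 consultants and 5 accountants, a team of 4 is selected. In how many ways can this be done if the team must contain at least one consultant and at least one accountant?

455

Unrestricted: C(12,4) = 495 ways to pick any 4 of the 12.
Selections missing a whole group: no consultants → C(5,4) = 5; no accountants → C(7,4) = 35.
Both groups omitted at once is impossible, so 495 − 40 = 455.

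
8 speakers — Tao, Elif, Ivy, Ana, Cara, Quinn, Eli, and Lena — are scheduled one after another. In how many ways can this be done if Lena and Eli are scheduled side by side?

Place the 6 others and the Lena-Eli pair as 7 objects in a line; the pair has 2 internal arrangements.
So the count is 2·(7)! = 10080.

10080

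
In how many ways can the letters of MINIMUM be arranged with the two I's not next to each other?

Total arrangements of MINIMUM: 7!/(3!·2!) = 420.
If the two I's are adjacent, glue them into one block, leaving 6 items to arrange: (6)!/(3!) = 120 ways.
Subtracting, 420 − 120 = 300 arrangements keep the I's apart.

300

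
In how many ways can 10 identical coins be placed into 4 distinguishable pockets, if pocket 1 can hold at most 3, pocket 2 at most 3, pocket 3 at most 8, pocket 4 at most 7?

114

Without the upper bounds there are C(13,3) = 286 ways to split 10 among 4 pockets.
Subtract solutions that violate a single cap (substitute x_i' = x_i − (cap_i+1)): x_1 ≥ 4 gives C(9,3) = 84; x_2 ≥ 4 gives C(9,3) = 84; x_3 ≥ 9 gives C(4,3) = 4; x_4 ≥ 8 gives C(5,3) = 10. Together 182.
Add back pairs where two caps are both exceeded: 10 + 0 + 0 + 0 + 0 + 0 = 10.
By inclusion–exclusion the count is 286 − 182 + 10 = 114.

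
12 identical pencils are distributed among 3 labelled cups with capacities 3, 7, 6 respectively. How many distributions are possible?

14

By stars and bars, unrestricted non-negative solutions to x_1+…+x_3 = 12 number C(12+2,2) = 91.
Subtract solutions that violate a single cap (substitute x_i' = x_i − (cap_i+1)): x_1 ≥ 4 gives C(10,2) = 45; x_2 ≥ 8 gives C(6,2) = 15; x_3 ≥ 7 gives C(7,2) = 21. Together 81.
Add back pairs where two caps are both exceeded: 1 + 3 + 0 = 4.
By inclusion–exclusion the count is 91 − 81 + 4 = 14.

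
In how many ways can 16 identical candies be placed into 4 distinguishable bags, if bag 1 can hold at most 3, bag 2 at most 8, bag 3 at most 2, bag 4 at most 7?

By stars and bars, unrestricted non-negative solutions to x_1+…+x_4 = 16 number C(16+3,3) = 969.
Subtract solutions that violate a single cap (substitute x_i' = x_i − (cap_i+1)): x_1 ≥ 4 gives C(15,3) = 455; x_2 ≥ 9 gives C(10,3) = 120; x_3 ≥ 3 gives C(16,3) = 560; x_4 ≥ 8 gives C(11,3) = 165. Together 1300.
Add back pairs where two caps are both exceeded: 20 + 220 + 35 + 35 + 0 + 56 = 366.
Subtract triples: 1 + 0 + 4 + 0 = 5.
By inclusion–exclusion the count is 969 − 1300 + 366 − 5 = 30.

30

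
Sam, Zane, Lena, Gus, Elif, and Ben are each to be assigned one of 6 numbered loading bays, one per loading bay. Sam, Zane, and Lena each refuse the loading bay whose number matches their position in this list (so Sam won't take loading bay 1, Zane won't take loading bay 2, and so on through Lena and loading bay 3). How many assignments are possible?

426

Let Aᵢ (for i ∈ {1, 2, 3}) be the placements that put person i in their forbidden loading bay. Any j of these fix j positions, leaving (6−j)! ways to fill the rest, and there are C(3,j) ways to pick which j.
By inclusion–exclusion, the number of valid placements is Σ_{j=0}^{3} (−1)^j C(3,j)·(6−j)!.
Computing: 720 − 360 + 72 − 6 = 426.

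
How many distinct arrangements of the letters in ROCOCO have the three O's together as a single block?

Treat the 3 copies of O as a single block. The multiset to arrange is then {OOO, C, C, R}, 4 items in all.
That gives (4)!/(2!) = 12 arrangements.

12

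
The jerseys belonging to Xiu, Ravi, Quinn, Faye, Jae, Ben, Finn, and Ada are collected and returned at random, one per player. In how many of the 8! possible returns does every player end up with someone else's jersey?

14833

This is the derangement count D_8: permutations of 8 items with no fixed point.
By inclusion–exclusion this is Σ_{j=0}^{8} (−1)^j C(8,j)·(8−j)!.
Computing: 40320 − 40320 + 20160 − 6720 + 1680 − 336 + 56 − 8 + 1 = 14833.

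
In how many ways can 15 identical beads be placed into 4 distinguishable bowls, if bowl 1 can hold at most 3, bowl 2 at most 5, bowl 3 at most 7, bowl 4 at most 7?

96

Without the upper bounds there are C(18,3) = 816 ways to split 15 among 4 bowls.
Subtract solutions that violate a single cap (substitute x_i' = x_i − (cap_i+1)): x_1 ≥ 4 gives C(14,3) = 364; x_2 ≥ 6 gives C(12,3) = 220; x_3 ≥ 8 gives C(10,3) = 120; x_4 ≥ 8 gives C(10,3) = 120. Together 824.
Add back pairs where two caps are both exceeded: 56 + 20 + 20 + 4 + 4 + 0 = 104.
By inclusion–exclusion the count is 816 − 824 + 104 = 96.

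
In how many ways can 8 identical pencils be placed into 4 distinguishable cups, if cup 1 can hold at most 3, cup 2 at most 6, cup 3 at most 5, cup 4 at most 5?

Ignoring the caps, the number of non-negative solutions to x_1+…+x_4 = 8 is C(11,3) = 165.
Subtract solutions that violate a single cap (substitute x_i' = x_i − (cap_i+1)): x_1 ≥ 4 gives C(7,3) = 35; x_2 ≥ 7 gives C(4,3) = 4; x_3 ≥ 6 gives C(5,3) = 10; x_4 ≥ 6 gives C(5,3) = 10. Together 59.
No two caps can be exceeded simultaneously, so the pair terms are all 0.
By inclusion–exclusion the count is 165 − 59 + 0 = 106.

106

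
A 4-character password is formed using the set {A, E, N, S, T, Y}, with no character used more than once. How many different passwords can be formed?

Choose and order 4 of the 6 symbols: the first character has 6 options, the next 5, then 4, 3.
That product is 6 × 5 × 4 × 3 = 360.

360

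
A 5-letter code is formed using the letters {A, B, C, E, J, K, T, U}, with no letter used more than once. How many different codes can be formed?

6720

With no repetition, fill the 5 letters in order: 8 choices, then 7, down to 4.
8 × 7 × 6 × 5 × 4 = 6720.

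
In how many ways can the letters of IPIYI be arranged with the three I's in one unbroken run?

6

Treat the 3 copies of I as a single block. The multiset to arrange is then {III, P, Y}, 3 items in all.
All 3 items are distinct, so there are (3)! = 6 arrangements.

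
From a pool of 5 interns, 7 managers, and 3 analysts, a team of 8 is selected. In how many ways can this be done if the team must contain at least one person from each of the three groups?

Total 8-person selections from all 15: C(15,8) = 6435.
Subtract selections that omit an entire group: no interns → C(10,8) = 45; no managers → C(8,8) = 1; no analysts → C(12,8) = 495.
Add back selections omitting two groups (i.e. drawn from a single group): C(5,8) + C(7,8) + C(3,8) = 0.
By inclusion–exclusion: 6435 − 541 + 0 = 5894.

5894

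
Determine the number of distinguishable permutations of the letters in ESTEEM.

ESTEEM has 6 letters with E appearing 3 times.
The number of distinct arrangements is 6!/(3!) = 720/6 = 120.

120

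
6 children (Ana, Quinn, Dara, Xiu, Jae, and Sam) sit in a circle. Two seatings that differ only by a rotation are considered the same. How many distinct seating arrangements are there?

Fix one person's seat to break rotational symmetry; the remaining 5 people can be arranged in (5)! = 120 ways.

120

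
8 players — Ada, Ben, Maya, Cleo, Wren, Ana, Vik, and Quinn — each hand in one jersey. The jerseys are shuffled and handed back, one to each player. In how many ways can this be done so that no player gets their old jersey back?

14833

This is the derangement count D_8: permutations of 8 items with no fixed point.
By inclusion–exclusion this is Σ_{j=0}^{8} (−1)^j C(8,j)·(8−j)!.
Computing: 40320 − 40320 + 20160 − 6720 + 1680 − 336 + 56 − 8 + 1 = 14833.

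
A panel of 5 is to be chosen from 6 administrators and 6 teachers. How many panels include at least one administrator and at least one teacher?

780

Unrestricted: C(12,5) = 792 ways to pick any 5 of the 12.
Subtract selections that omit an entire group: no administrators → C(6,5) = 6; no teachers → C(6,5) = 6.
Both groups omitted at once is impossible, so 792 − 12 = 780.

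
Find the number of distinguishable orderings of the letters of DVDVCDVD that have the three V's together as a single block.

30

Treat the 3 copies of V as a single block. The multiset to arrange is then {VVV, C, D, D, D, D}, 6 items in all.
That gives (6)!/(4!) = 30 arrangements.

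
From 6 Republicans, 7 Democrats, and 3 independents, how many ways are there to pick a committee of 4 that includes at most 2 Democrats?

Split by how many Democrats are chosen (0 through 2).
Sum: C(7,0)·C(9,4) + C(7,1)·C(9,3) + C(7,2)·C(9,2) = 126 + 588 + 756 = 1470.

1470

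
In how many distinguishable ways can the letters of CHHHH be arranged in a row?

5

CHHHH has 5 letters with H appearing 4 times.
Dividing 5! = 120 by 4! = 24 for the repeated letters gives 5.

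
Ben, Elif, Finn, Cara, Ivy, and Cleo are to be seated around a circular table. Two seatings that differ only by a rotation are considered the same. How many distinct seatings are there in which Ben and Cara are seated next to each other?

48

Treat {Ben, Cara} as one unit (2 internal orders) and seat the resulting 5 units around the table: (4)! circular arrangements.
So 2 × (4)! = 2 × 24 = 48.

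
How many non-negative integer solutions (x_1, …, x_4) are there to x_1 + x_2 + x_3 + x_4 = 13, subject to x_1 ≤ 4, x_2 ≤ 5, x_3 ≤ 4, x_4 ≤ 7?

Ignoring the caps, the number of non-negative solutions to x_1+…+x_4 = 13 is C(16,3) = 560.
Subtract solutions that violate a single cap (substitute x_i' = x_i − (cap_i+1)): x_1 ≥ 5 gives C(11,3) = 165; x_2 ≥ 6 gives C(10,3) = 120; x_3 ≥ 5 gives C(11,3) = 165; x_4 ≥ 8 gives C(8,3) = 56. Together 506.
Add back pairs where two caps are both exceeded: 10 + 20 + 1 + 10 + 0 + 1 = 42.
By inclusion–exclusion the count is 560 − 506 + 42 = 96.

96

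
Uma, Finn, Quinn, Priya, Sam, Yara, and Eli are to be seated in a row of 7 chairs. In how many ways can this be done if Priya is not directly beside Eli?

3600

Of the 7! = 5040 arrangements, those with Priya and Eli adjacent number 2 × 6! = 1440 (treat the pair as a block with 2 internal orders).
So 5040 − 1440 = 3600 arrangements keep them apart.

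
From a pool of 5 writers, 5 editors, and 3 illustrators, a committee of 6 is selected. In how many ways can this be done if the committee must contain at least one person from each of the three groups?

1450

Unrestricted: C(13,6) = 1716 ways to pick any 6 of the 13.
Selections missing a whole group: no writers → C(8,6) = 28; no editors → C(8,6) = 28; no illustrators → C(10,6) = 210.
Add back selections omitting two groups (i.e. drawn from a single group): C(5,6) + C(5,6) + C(3,6) = 0.
By inclusion–exclusion: 1716 − 266 + 0 = 1450.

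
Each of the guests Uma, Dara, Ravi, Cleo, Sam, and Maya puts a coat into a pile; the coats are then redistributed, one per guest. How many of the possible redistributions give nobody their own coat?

265

Let Aᵢ be the assignments in which guest i gets their own coat. We want the size of the complement of A₁∪…∪A_6.
By inclusion–exclusion this is Σ_{j=0}^{6} (−1)^j C(6,j)·(6−j)!.
Computing: 720 − 720 + 360 − 120 + 30 − 6 + 1 = 265.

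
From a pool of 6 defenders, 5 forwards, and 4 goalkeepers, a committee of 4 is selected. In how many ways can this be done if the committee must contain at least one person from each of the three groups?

720

Total 4-person selections from all 15: C(15,4) = 1365.
Subtract selections that omit an entire group: no defenders → C(9,4) = 126; no forwards → C(10,4) = 210; no goalkeepers → C(11,4) = 330.
Add back selections omitting two groups (i.e. drawn from a single group): C(6,4) + C(5,4) + C(4,4) = 21.
By inclusion–exclusion: 1365 − 666 + 21 = 720.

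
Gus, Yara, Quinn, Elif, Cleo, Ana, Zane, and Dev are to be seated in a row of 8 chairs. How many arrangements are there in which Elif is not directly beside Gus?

30240

There are 8! = 40320 arrangements in all. If Elif and Gus are adjacent, merging them into one block gives 2·(7)! = 10080 arrangements.
So 40320 − 10080 = 30240 arrangements keep them apart.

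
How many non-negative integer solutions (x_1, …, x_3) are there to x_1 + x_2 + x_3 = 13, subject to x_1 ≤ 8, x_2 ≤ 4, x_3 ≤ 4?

Ignoring the caps, the number of non-negative solutions to x_1+…+x_3 = 13 is C(15,2) = 105.
Subtract solutions that violate a single cap (substitute x_i' = x_i − (cap_i+1)): x_1 ≥ 9 gives C(6,2) = 15; x_2 ≥ 5 gives C(10,2) = 45; x_3 ≥ 5 gives C(10,2) = 45. Together 105.
Add back pairs where two caps are both exceeded: 0 + 0 + 10 = 10.
By inclusion–exclusion the count is 105 − 105 + 10 = 10.

10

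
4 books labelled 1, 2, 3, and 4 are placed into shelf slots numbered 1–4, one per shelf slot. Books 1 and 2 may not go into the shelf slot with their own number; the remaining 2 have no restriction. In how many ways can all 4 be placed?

Let Aᵢ (for i ∈ {1, 2}) be the placements that put book i in its forbidden shelf slot. Any j of these fix j positions, leaving (4−j)! ways to fill the rest, and there are C(2,j) ways to pick which j.
By inclusion–exclusion, the number of valid placements is Σ_{j=0}^{2} (−1)^j C(2,j)·(4−j)!.
Computing: 24 − 12 + 2 = 14.

14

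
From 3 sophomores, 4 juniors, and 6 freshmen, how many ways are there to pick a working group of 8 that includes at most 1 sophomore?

Split by how many sophomores are chosen (0 through 1).
Sum: C(3,0)·C(10,8) + C(3,1)·C(10,7) = 45 + 360 = 405.

405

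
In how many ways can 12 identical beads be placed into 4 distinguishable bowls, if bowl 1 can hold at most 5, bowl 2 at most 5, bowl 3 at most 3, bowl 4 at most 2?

19

By stars and bars, unrestricted non-negative solutions to x_1+…+x_4 = 12 number C(12+3,3) = 455.
Subtract solutions that violate a single cap (substitute x_i' = x_i − (cap_i+1)): x_1 ≥ 6 gives C(9,3) = 84; x_2 ≥ 6 gives C(9,3) = 84; x_3 ≥ 4 gives C(11,3) = 165; x_4 ≥ 3 gives C(12,3) = 220. Together 553.
Add back pairs where two caps are both exceeded: 1 + 10 + 20 + 10 + 20 + 56 = 117.
By inclusion–exclusion the count is 455 − 553 + 117 = 19.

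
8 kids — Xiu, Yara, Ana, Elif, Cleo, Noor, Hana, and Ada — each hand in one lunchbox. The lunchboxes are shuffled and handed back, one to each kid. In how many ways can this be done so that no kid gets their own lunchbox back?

This is the derangement count D_8: permutations of 8 items with no fixed point.
By inclusion–exclusion this is Σ_{j=0}^{8} (−1)^j C(8,j)·(8−j)!.
Computing: 40320 − 40320 + 20160 − 6720 + 1680 − 336 + 56 − 8 + 1 = 14833.

14833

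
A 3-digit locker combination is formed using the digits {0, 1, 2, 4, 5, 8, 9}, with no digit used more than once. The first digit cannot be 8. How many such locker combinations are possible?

The first digit has 7−1 = 6 choices (anything except 8).
The remaining 2 digits are filled from the other 6 symbols without repetition: 6 × 5 = 30.
Total: 6 × 30 = 180.

180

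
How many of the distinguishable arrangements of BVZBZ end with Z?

With the last slot taken by Z, it remains to arrange the other 4 letters (BVBZ).
Those 4 letters have B appearing twice, giving (4)!/(2!) = 12.

12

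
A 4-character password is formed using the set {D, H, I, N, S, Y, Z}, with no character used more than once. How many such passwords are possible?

This is a permutation of 4 out of 7: P(7,4) = 7!/3!.
7 × 6 × 5 × 4 = 840.

840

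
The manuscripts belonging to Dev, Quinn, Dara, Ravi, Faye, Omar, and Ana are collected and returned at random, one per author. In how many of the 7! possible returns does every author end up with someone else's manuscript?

This is the derangement count D_7: permutations of 7 items with no fixed point.
By inclusion–exclusion this is Σ_{j=0}^{7} (−1)^j C(7,j)·(7−j)!.
Computing: 5040 − 5040 + 2520 − 840 + 210 − 42 + 7 − 1 = 1854.

1854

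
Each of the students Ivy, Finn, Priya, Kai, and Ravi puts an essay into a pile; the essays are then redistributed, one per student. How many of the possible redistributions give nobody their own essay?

44

Let Aᵢ be the assignments in which student i gets their own essay. We want the size of the complement of A₁∪…∪A_5.
By inclusion–exclusion this is Σ_{j=0}^{5} (−1)^j C(5,j)·(5−j)!.
Computing: 120 − 120 + 60 − 20 + 5 − 1 = 44.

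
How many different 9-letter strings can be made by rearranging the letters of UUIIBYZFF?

45360

UUIIBYZFF has 9 letters with F appearing twice, I appearing twice, and U appearing twice.
The number of distinct arrangements is 9!/(2!·2!·2!) = 362880/8 = 45360.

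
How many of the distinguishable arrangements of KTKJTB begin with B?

30

Fix B in the first position and arrange the remaining 5 letters.
Those 5 letters have K appearing twice and T appearing twice, giving (5)!/(2!·2!) = 30.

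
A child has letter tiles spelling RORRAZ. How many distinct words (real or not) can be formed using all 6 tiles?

The 6 letters of RORRAZ have repeats: R appearing 3 times.
So there are 6! / (3!) = 120 distinguishable arrangements.

120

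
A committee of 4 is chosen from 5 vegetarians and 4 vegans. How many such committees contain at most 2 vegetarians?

81

Split by how many vegetarians are chosen (0 through 2).
Sum: C(5,0)·C(4,4) + C(5,1)·C(4,3) + C(5,2)·C(4,2) = 1 + 20 + 60 = 81.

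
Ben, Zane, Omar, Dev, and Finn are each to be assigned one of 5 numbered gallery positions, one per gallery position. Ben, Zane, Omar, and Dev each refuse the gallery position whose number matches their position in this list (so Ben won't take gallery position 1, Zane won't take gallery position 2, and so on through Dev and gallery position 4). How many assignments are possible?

53

Let Aᵢ (for 1 ≤ i ≤ 4) be the placements that put person i in their forbidden gallery position. Any j of these fix j positions, leaving (5−j)! ways to fill the rest, and there are C(4,j) ways to pick which j.
By inclusion–exclusion, the number of valid placements is Σ_{j=0}^{4} (−1)^j C(4,j)·(5−j)!.
Computing: 120 − 96 + 36 − 8 + 1 = 53.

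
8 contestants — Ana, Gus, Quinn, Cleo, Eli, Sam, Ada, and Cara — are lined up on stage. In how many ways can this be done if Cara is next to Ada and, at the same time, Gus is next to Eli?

Treat {Cara,Ada} as one block (2 orders) and {Gus,Eli} as another (2 orders).
That leaves 6 units to arrange: 2 × 2 × 6! = 4 × 720 = 2880.

2880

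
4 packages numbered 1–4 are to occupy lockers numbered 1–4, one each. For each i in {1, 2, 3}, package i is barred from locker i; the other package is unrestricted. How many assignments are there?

Let Aᵢ (for i ∈ {1, 2, 3}) be the placements that put package i in its forbidden locker. Any j of these fix j positions, leaving (4−j)! ways to fill the rest, and there are C(3,j) ways to pick which j.
By inclusion–exclusion, the number of valid placements is Σ_{j=0}^{3} (−1)^j C(3,j)·(4−j)!.
Computing: 24 − 18 + 6 − 1 = 11.

11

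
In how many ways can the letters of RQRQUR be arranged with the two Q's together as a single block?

Treat the 2 copies of Q as a single block. The multiset to arrange is then {QQ, R, R, R, U}, 5 items in all.
That gives (5)!/(3!) = 20 arrangements.

20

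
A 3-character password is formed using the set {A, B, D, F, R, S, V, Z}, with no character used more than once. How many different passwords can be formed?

With no repetition, fill the 3 characters in order: 8 choices, then 7, down to 6.
8 × 7 × 6 = 336.

336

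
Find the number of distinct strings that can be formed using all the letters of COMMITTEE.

45360

The 9 letters of COMMITTEE have repeats: E appearing twice, M appearing twice, and T appearing twice.
Dividing 9! = 362880 by 2!·2!·2! = 8 for the repeated letters gives 45360.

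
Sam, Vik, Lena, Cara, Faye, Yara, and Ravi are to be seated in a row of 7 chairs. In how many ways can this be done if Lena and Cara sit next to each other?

1440

Treat {Lena, Cara} as a single unit. There are 6 units to order, and the pair itself can be ordered 2 ways.
That gives 2 × 6! = 2 × 720 = 1440.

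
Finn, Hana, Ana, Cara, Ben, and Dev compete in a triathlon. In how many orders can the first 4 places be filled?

There are 6 choices for 1st place, 5 for 2nd, and so on down to 3 for position 4.
That gives 6 × 5 × 4 × 3 = 360.

360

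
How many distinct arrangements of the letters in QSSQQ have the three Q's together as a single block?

3

Treat the 3 copies of Q as a single block. The multiset to arrange is then {QQQ, S, S}, 3 items in all.
That gives (3)!/(2!) = 3 arrangements.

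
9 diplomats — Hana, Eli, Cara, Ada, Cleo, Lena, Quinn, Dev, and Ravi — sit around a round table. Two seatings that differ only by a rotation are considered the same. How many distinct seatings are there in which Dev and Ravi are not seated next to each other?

30240

Without the restriction there are (8)! = 40320 seatings.
Seatings with Dev beside Ravi: treat them as a block with 2 internal orders, giving 2 × (7)! = 10080.
Subtracting, 40320 − 10080 = 30240.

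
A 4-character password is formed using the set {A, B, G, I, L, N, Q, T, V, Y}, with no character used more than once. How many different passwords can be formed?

This is a permutation of 4 out of 10: P(10,4) = 10!/6!.
That product is 10 × 9 × 8 × 7 = 5040.

5040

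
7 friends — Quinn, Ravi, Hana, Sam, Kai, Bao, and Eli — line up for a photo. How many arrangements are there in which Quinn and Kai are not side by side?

3600

Of the 7! = 5040 arrangements, those with Quinn and Kai adjacent number 2 × 6! = 1440 (treat the pair as a block with 2 internal orders).
Complementary counting: 5040 − 1440 = 3600.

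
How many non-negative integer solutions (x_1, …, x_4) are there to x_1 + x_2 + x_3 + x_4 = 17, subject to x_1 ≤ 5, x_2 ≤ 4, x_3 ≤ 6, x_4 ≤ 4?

10

Without the upper bounds there are C(20,3) = 1140 ways to split 17 among 4 variables.
Subtract solutions that violate a single cap (substitute x_i' = x_i − (cap_i+1)): x_1 ≥ 6 gives C(14,3) = 364; x_2 ≥ 5 gives C(15,3) = 455; x_3 ≥ 7 gives C(13,3) = 286; x_4 ≥ 5 gives C(15,3) = 455. Together 1560.
Add back pairs where two caps are both exceeded: 84 + 35 + 84 + 56 + 120 + 56 = 435.
Subtract triples: 0 + 4 + 0 + 1 = 5.
By inclusion–exclusion the count is 1140 − 1560 + 435 − 5 = 10.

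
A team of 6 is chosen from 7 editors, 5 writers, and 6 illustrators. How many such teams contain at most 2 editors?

10626

Split by how many editors are chosen (0 through 2).
Sum: C(7,0)·C(11,6) + C(7,1)·C(11,5) + C(7,2)·C(11,4) = 462 + 3234 + 6930 = 10626.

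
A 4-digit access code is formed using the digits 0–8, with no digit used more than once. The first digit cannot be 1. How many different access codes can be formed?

The first digit has 9−1 = 8 choices (anything except 1).
The remaining 3 digits are filled from the other 8 symbols without repetition: 8 × 7 × 6 = 336.
Total: 8 × 336 = 2688.

2688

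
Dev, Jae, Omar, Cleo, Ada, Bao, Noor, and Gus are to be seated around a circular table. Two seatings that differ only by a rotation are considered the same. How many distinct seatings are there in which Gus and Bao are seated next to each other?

Glue Gus and Bao into a block (2 internal orders). Seating 7 units around a circle gives (6)! arrangements.
So 2 × (6)! = 2 × 720 = 1440.

1440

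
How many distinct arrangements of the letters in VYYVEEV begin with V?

Fix V in the first position and arrange the remaining 6 letters.
Those 6 letters have E appearing twice, V appearing twice, and Y appearing twice, giving (6)!/(2!·2!·2!) = 90.

90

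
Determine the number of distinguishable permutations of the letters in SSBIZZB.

630

The 7 letters of SSBIZZB have repeats: B appearing twice, S appearing twice, and Z appearing twice.
The number of distinct arrangements is 7!/(2!·2!·2!) = 5040/8 = 630.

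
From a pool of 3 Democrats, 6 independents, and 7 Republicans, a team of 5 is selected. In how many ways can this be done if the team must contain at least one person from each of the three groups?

Unrestricted: C(16,5) = 4368 ways to pick any 5 of the 16.
Selections missing a whole group: no Democrats → C(13,5) = 1287; no independents → C(10,5) = 252; no Republicans → C(9,5) = 126.
Add back selections omitting two groups (i.e. drawn from a single group): C(3,5) + C(6,5) + C(7,5) = 27.
By inclusion–exclusion: 4368 − 1665 + 27 = 2730.

2730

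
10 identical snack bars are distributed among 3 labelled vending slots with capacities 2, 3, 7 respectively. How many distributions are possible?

6

By stars and bars, unrestricted non-negative solutions to x_1+…+x_3 = 10 number C(10+2,2) = 66.
Subtract solutions that violate a single cap (substitute x_i' = x_i − (cap_i+1)): x_1 ≥ 3 gives C(9,2) = 36; x_2 ≥ 4 gives C(8,2) = 28; x_3 ≥ 8 gives C(4,2) = 6. Together 70.
Add back pairs where two caps are both exceeded: 10 + 0 + 0 = 10.
By inclusion–exclusion the count is 66 − 70 + 10 = 6.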